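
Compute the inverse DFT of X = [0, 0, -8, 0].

x[n] = (1/4) Σ(k=0 to 3) X[k] · e^(2πikn/4)

Computing each x[n]:
x[0] = -2
x[1] = 2
x[2] = -2
x[3] = 2

x = [-2, 2, -2, 2]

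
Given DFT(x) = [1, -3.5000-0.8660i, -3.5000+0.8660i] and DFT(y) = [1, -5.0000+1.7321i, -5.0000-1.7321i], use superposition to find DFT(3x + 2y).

By linearity: DFT(3x + 2y) = 3·DFT(x) + 2·DFT(y)
= 3·[1, -3.5000-0.8660i, -3.5000+0.8660i] + 2·[1, -5.0000+1.7321i, -5.0000-1.7321i]

Computing element-wise:
Z[0] = 3·(1) + 2·(1) = 5
Z[1] = 3·(-3.5000-0.8660i) + 2·(-5.0000+1.7321i) = -20.5000+0.8662i
Z[2] = 3·(-3.5000+0.8660i) + 2·(-5.0000-1.7321i) = -20.5000-0.8662i

DFT(3x + 2y) = 3·X + 2·Y = [5, -20.5000+0.8662i, -20.5000-0.8662i]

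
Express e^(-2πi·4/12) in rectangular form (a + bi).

ω_12^4 = e^(-2πi·4/12)
= cos(-2π·4/12) + i·sin(-2π·4/12)
= cos(-8π/12) + i·sin(-8π/12)

ω_12^4 = cos(-8π/12) + i·sin(-8π/12) = -0.5000-0.8660i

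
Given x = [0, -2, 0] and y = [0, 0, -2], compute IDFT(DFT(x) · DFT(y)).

(x ⊛ y)[n] = Σ(m=0 to 2) x[m] · y[(n-m) mod 3]

Computing each output sample:
(x ⊛ y)[0] = 4
(x ⊛ y)[1] = 0
(x ⊛ y)[2] = 0

x ⊛ y = [4, 0, 0]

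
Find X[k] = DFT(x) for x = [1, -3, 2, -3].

X[k] = Σ(n=0 to 3) x[n] · ω_4^(nk)
where ω_4 = e^(-2πi/4)

Computing each X[k]:
X[0] = -3
X[1] = -1
X[2] = 9
X[3] = -1

X = [-3, -1, 9, -1]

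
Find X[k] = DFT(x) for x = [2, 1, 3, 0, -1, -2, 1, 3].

X[k] = Σ(n=0 to 7) x[n] · ω_8^(nk)
where ω_8 = e^(-2πi/8)

Computing each X[k]:
X[0] = 7
X[1] = 7.2426-2.0000i
X[2] = -3+4i
X[3] = -1.2426+2.0000i
X[4] = 3
X[5] = -1.2426-2.0000i
X[6] = -3-4i
X[7] = 7.2426+2.0000i

X = [7, 7.2426-2.0000i, -3+4i, -1.2426+2.0000i, 3, -1.2426-2.0000i, -3-4i, 7.2426+2.0000i]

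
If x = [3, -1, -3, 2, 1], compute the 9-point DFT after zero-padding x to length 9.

Original 5-point DFT: [2, 3.8090+4.8410i, 2.6910-3.5797i, 2.6910+3.5797i, 3.8090-4.8410i]
Zero-padded 9-point DFT provides frequency interpolation.

DFT_9([x, 0, ...]) = [2, -0.2267+1.5231i, 5.4115+4.3857i, 6.5000-2.5981i, 0.8152-2.3336i, 0.8152+2.3336i, 6.5000+2.5981i, 5.4115-4.3857i, -0.2267-1.5231i]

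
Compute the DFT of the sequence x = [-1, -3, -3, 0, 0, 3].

X[k] = Σ(n=0 to 5) x[n] · ω_6^(nk)
where ω_6 = e^(-2πi/6)

Computing each X[k]:
X[0] = -4
X[1] = 0.5000+7.7942i
X[2] = 0.5000+2.5981i
X[3] = -4
X[4] = 0.5000-2.5981i
X[5] = 0.5000-7.7942i

X = [-4, 0.5000+7.7942i, 0.5000+2.5981i, -4, 0.5000-2.5981i, 0.5000-7.7942i]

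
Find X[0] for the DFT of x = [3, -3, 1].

X[0] = Σ(n=0 to 2) x[n] · ω_3^0 = Σ x[n]
= (3) + (-3) + (1)

X[0] = 1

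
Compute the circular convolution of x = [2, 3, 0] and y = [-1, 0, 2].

(x ⊛ y)[n] = Σ(m=0 to 2) x[m] · y[(n-m) mod 3]

Computing each output sample:
(x ⊛ y)[0] = 4
(x ⊛ y)[1] = -3
(x ⊛ y)[2] = 4

x ⊛ y = [4, -3, 4]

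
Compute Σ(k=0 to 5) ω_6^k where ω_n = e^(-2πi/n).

Sum of all nth roots of unity equals 0 for n > 1 (geometric series with r ≠ 1).

0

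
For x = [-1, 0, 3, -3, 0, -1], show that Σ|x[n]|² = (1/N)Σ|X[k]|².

Time domain:
Σ|x[n]|² = |-1|² + |0|² + |3|² + |-3|² + |0|² + |-1|² = 20.0000

Frequency domain:
(1/6)Σ|X[k]|² = (1/6)(|-2|² + |-3.4641i|² + |-5.0000+1.7321i|² + |6|² + |-5.0000-1.7321i|² + |3.4641i|²) = (1/6)·120.0000 = 20.0000

Both sides agree, confirming Parseval's theorem.

Σ|x[n]|² = (1/N)Σ|X[k]|² = 20.0000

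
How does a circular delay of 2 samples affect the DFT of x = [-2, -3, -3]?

Time shift by 2: X_shifted[k] = ω_3^(2k) · X[k]
Shifted x = [-3, -3, -2]

DFT(x[n-2]) = [-8, -0.5000+0.8660i, -0.5000-0.8660i]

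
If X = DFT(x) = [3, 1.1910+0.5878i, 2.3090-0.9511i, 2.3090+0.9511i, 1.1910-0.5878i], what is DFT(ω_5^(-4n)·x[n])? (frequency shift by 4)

Modulation property: DFT(ω_5^(-4n)·x[n]) = X[(k-4) mod 5], so circularly shift X by 4 positions.

X[k-4] = [1.1910+0.5878i, 2.3090-0.9511i, 2.3090+0.9511i, 1.1910-0.5878i, 3]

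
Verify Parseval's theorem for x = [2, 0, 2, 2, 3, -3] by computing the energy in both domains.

Time domain:
Σ|x[n]|² = |2|² + |0|² + |2|² + |2|² + |3|² + |-3|² = 30.0000

Frequency domain:
(1/6)Σ|X[k]|² = (1/6)(|6|² + |-4.0000-1.7321i|² + |3.0000-3.4641i|² + |8|² + |3.0000+3.4641i|² + |-4.0000+1.7321i|²) = (1/6)·180.0000 = 30.0000

Both sides agree, confirming Parseval's theorem.

Σ|x[n]|² = (1/N)Σ|X[k]|² = 30.0000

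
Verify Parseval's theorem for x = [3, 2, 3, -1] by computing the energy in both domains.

Time domain:
Σ|x[n]|² = |3|² + |2|² + |3|² + |-1|² = 23.0000

Frequency domain:
(1/4)Σ|X[k]|² = (1/4)(|7|² + |-3i|² + |5|² + |3i|²) = (1/4)·92.0000 = 23.0000

Both sides agree, confirming Parseval's theorem.

Σ|x[n]|² = (1/N)Σ|X[k]|² = 23.0000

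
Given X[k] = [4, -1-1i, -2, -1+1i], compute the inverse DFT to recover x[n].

x[n] = (1/4) Σ(k=0 to 3) X[k] · e^(2πikn/4)

Computing each x[n]:
x[0] = 0
x[1] = 2
x[2] = 1
x[3] = 1

x = [0, 2, 1, 1]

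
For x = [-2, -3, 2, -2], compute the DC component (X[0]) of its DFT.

X[0] = Σ(n=0 to 3) x[n] · ω_4^0 = Σ x[n]
= (-2) + (-3) + (2) + (-2)

X[0] = -5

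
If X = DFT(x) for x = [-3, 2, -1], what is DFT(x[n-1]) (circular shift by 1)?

Time shift by 1: X_shifted[k] = ω_3^(1k) · X[k]
Shifted x = [-1, -3, 2]

DFT(x[n-1]) = [-2, -0.5000+4.3301i, -0.5000-4.3301i]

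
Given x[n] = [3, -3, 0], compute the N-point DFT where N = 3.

X[k] = Σ(n=0 to 2) x[n] · ω_3^(nk)
where ω_3 = e^(-2πi/3)

Computing each X[k]:
X[0] = 0
X[1] = 4.5000+2.5981i
X[2] = 4.5000-2.5981i

X = [0, 4.5000+2.5981i, 4.5000-2.5981i]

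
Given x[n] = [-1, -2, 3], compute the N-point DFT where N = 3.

X[k] = Σ(n=0 to 2) x[n] · ω_3^(nk)
where ω_3 = e^(-2πi/3)

Computing each X[k]:
X[0] = 0
X[1] = -1.5000+4.3301i
X[2] = -1.5000-4.3301i

X = [0, -1.5000+4.3301i, -1.5000-4.3301i]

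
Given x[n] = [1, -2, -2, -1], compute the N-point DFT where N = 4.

X[k] = Σ(n=0 to 3) x[n] · ω_4^(nk)
where ω_4 = e^(-2πi/4)

Computing each X[k]:
X[0] = -4
X[1] = 3+1i
X[2] = 2
X[3] = 3-1i

X = [-4, 3+1i, 2, 3-1i]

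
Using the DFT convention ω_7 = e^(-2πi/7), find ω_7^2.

ω_7^2 = e^(-2πi·2/7)
= cos(-2π·2/7) + i·sin(-2π·2/7)
= cos(-4π/7) + i·sin(-4π/7)

ω_7^2 = cos(-4π/7) + i·sin(-4π/7) = -0.2225-0.9749i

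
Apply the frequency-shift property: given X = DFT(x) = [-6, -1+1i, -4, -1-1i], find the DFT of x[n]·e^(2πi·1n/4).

Modulation property: DFT(ω_4^(-1n)·x[n]) = X[(k-1) mod 4], so circularly shift X by 1 positions.

X[k-1] = [-1-1i, -6, -1+1i, -4]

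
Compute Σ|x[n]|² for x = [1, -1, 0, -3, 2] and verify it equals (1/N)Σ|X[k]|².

Time domain:
Σ|x[n]|² = |1|² + |-1|² + |0|² + |-3|² + |2|² = 15.0000

Frequency domain:
(1/5)Σ|X[k]|² = (1/5)(|-1|² + |3.7361+1.0898i|² + |-0.7361+4.6165i|² + |-0.7361-4.6165i|² + |3.7361-1.0898i|²) = (1/5)·75.0000 = 15.0000

Both sides agree, confirming Parseval's theorem.

Σ|x[n]|² = (1/N)Σ|X[k]|² = 15.0000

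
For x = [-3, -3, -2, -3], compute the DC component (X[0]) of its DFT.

X[0] = Σ(n=0 to 3) x[n] · ω_4^0 = Σ x[n]
= (-3) + (-3) + (-2) + (-3)

X[0] = -11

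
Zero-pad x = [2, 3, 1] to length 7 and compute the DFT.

Original 3-point DFT: [6, -1.7321i, 1.7321i]
Zero-padded 7-point DFT provides frequency interpolation.

DFT_7([x, 0, ...]) = [6, 3.6479-3.3204i, 0.4315-2.4909i, -0.0794-0.5198i, -0.0794+0.5198i, 0.4315+2.4909i, 3.6479+3.3204i]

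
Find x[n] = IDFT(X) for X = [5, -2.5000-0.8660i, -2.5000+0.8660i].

x[n] = (1/3) Σ(k=0 to 2) X[k] · e^(2πikn/3)

Computing each x[n]:
x[0] = 0
x[1] = 3
x[2] = 2

x = [0, 3, 2]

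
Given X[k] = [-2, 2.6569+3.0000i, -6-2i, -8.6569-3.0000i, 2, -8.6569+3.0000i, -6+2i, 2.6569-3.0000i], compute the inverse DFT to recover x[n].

x[n] = (1/8) Σ(k=0 to 7) X[k] · e^(2πikn/8)

Computing each x[n]:
x[0] = -3
x[1] = 2
x[2] = 0
x[3] = -3
x[4] = 0
x[5] = -2
x[6] = 3
x[7] = 1

x = [-3, 2, 0, -3, 0, -2, 3, 1]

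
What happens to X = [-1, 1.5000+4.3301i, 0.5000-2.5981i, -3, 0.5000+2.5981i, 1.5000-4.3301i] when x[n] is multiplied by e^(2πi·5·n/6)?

Modulation property: DFT(ω_6^(-5n)·x[n]) = X[(k-5) mod 6], so circularly shift X by 5 positions.

X[k-5] = [1.5000+4.3301i, 0.5000-2.5981i, -3, 0.5000+2.5981i, 1.5000-4.3301i, -1]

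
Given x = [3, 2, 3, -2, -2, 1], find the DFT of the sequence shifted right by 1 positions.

Time shift by 1: X_shifted[k] = ω_6^(1k) · X[k]
Shifted x = [1, 3, 2, 3, -2, -2]

DFT(x[n-1]) = [5, -1.5000-7.7942i, 3.5000-0.8660i, -3, 3.5000+0.8660i, -1.5000+7.7942i]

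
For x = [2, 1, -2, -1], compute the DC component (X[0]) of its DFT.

X[0] = Σ(n=0 to 3) x[n] · ω_4^0 = Σ x[n]
= (2) + (1) + (-2) + (-1)

X[0] = 0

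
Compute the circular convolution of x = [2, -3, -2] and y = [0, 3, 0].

(x ⊛ y)[n] = Σ(m=0 to 2) x[m] · y[(n-m) mod 3]

Computing each output sample:
(x ⊛ y)[0] = -6
(x ⊛ y)[1] = 6
(x ⊛ y)[2] = -9

x ⊛ y = [-6, 6, -9]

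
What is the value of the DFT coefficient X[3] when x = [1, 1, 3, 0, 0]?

X[3] = Σ(n=0 to 4) x[n] · ω_5^(3n) where ω_5 = e^(-2πi/5)
= (1)·ω_5^0 + (1)·ω_5^3 + (3)·ω_5^6 + (0)·ω_5^9 + (0)·ω_5^12

X[3] = 1.1180-2.2654i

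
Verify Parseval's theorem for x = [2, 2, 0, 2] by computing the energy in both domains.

Time domain:
Σ|x[n]|² = |2|² + |2|² + |0|² + |2|² = 12.0000

Frequency domain:
(1/4)Σ|X[k]|² = (1/4)(|6|² + |2|² + |-2|² + |2|²) = (1/4)·48.0000 = 12.0000

Both sides agree, confirming Parseval's theorem.

Σ|x[n]|² = (1/N)Σ|X[k]|² = 12.0000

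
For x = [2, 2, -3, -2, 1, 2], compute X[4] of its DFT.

X[4] = Σ(n=0 to 5) x[n] · ω_6^(4n) where ω_6 = e^(-2πi/6)
= (2)·ω_6^0 + (2)·ω_6^4 + (-3)·ω_6^8 + (-2)·ω_6^12 + (1)·ω_6^16 + (2)·ω_6^20

X[4] = -1.0000+3.4641i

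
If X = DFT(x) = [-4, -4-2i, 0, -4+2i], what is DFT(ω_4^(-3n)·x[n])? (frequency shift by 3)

Modulation property: DFT(ω_4^(-3n)·x[n]) = X[(k-3) mod 4], so circularly shift X by 3 positions.

X[k-3] = [-4-2i, 0, -4+2i, -4]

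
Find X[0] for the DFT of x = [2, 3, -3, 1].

X[0] = Σ(n=0 to 3) x[n] · ω_4^0 = Σ x[n]
= (2) + (3) + (-3) + (1)

X[0] = 3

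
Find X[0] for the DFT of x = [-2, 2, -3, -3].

X[0] = Σ(n=0 to 3) x[n] · ω_4^0 = Σ x[n]
= (-2) + (2) + (-3) + (-3)

X[0] = -6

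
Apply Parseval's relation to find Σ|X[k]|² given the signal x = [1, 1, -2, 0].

Parseval: Σ|x[n]|² = (1/N)Σ|X[k]|², so Σ|X[k]|² = N·Σ|x[n]|² = 4·6.0000

Σ|X[k]|² = N·Σ|x[n]|² = 4·6.0000 = 24.0000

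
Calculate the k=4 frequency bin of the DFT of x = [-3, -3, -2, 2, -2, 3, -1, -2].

X[4] = Σ(n=0 to 7) x[n] · ω_8^(4n) where ω_8 = e^(-2πi/8)
= (-3)·ω_8^0 + (-3)·ω_8^4 + (-2)·ω_8^8 + (2)·ω_8^12 + (-2)·ω_8^16 + (3)·ω_8^20 + (-1)·ω_8^24 + (-2)·ω_8^28

X[4] = -8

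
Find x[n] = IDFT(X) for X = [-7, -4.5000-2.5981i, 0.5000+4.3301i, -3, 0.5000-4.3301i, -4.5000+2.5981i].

x[n] = (1/6) Σ(k=0 to 5) X[k] · e^(2πikn/6)

Computing each x[n]:
x[0] = -3
x[1] = -2
x[2] = 1
x[3] = 1
x[4] = -3
x[5] = -1

x = [-3, -2, 1, 1, -3, -1]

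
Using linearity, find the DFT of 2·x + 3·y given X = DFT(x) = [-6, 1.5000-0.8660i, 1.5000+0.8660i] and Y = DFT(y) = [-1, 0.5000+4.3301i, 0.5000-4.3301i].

By linearity: DFT(2x + 3y) = 2·DFT(x) + 3·DFT(y)
= 2·[-6, 1.5000-0.8660i, 1.5000+0.8660i] + 3·[-1, 0.5000+4.3301i, 0.5000-4.3301i]

Computing element-wise:
Z[0] = 2·(-6) + 3·(-1) = -15
Z[1] = 2·(1.5000-0.8660i) + 3·(0.5000+4.3301i) = 4.5000+11.2583i
Z[2] = 2·(1.5000+0.8660i) + 3·(0.5000-4.3301i) = 4.5000-11.2583i

DFT(2x + 3y) = 2·X + 3·Y = [-15, 4.5000+11.2583i, 4.5000-11.2583i]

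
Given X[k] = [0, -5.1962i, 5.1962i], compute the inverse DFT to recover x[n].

x[n] = (1/3) Σ(k=0 to 2) X[k] · e^(2πikn/3)

Computing each x[n]:
x[0] = 0
x[1] = 3
x[2] = -3

x = [0, 3, -3]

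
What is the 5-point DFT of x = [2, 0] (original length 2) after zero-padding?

Original 2-point DFT: [2, 2]
Zero-padded 5-point DFT provides frequency interpolation.

DFT_5([x, 0, ...]) = [2, 2, 2, 2, 2]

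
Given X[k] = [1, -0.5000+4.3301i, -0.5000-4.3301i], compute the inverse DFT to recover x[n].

x[n] = (1/3) Σ(k=0 to 2) X[k] · e^(2πikn/3)

Computing each x[n]:
x[0] = 0
x[1] = -2
x[2] = 3

x = [0, -2, 3]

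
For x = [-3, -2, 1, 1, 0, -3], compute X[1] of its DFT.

X[1] = Σ(n=0 to 5) x[n] · ω_6^(1n) where ω_6 = e^(-2πi/6)
= (-3)·ω_6^0 + (-2)·ω_6^1 + (1)·ω_6^2 + (1)·ω_6^3 + (0)·ω_6^4 + (-3)·ω_6^5

X[1] = -7.0000-1.7321i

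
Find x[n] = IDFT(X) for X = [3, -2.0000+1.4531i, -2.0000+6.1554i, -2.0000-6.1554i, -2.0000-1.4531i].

x[n] = (1/5) Σ(k=0 to 4) X[k] · e^(2πikn/5)

Computing each x[n]:
x[0] = -1
x[1] = -1
x[2] = 3
x[3] = -1
x[4] = 3

x = [-1, -1, 3, -1, 3]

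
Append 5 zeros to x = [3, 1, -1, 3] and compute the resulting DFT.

Original 4-point DFT: [6, 4+2i, -2, 4-2i]
Zero-padded 9-point DFT provides frequency interpolation.

DFT_9([x, 0, ...]) = [6, 2.0924-2.2561i, 2.6133+1.9553i, 6.0000-1.7321i, -0.2057-3.5829i, -0.2057+3.5829i, 6.0000+1.7321i, 2.6133-1.9553i, 2.0924+2.2561i]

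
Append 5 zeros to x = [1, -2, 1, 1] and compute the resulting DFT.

Original 4-point DFT: [1, 3i, 3, -3i]
Zero-padded 9-point DFT provides frequency interpolation.

DFT_9([x, 0, ...]) = [1, -0.8584-0.5653i, -0.7870+2.4936i, 2.5000+2.5981i, 3.1454+0.4608i, 3.1454-0.4608i, 2.5000-2.5981i, -0.7870-2.4936i, -0.8584+0.5653i]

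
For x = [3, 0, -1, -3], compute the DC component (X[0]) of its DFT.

X[0] = Σ(n=0 to 3) x[n] · ω_4^0 = Σ x[n]
= (3) + (0) + (-1) + (-3)

X[0] = -1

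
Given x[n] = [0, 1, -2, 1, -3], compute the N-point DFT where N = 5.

X[k] = Σ(n=0 to 4) x[n] · ω_5^(nk)
where ω_5 = e^(-2πi/5)

Computing each X[k]:
X[0] = -3
X[1] = 0.1910-2.0409i
X[2] = 1.3090-5.2043i
X[3] = 1.3090+5.2043i
X[4] = 0.1910+2.0409i

X = [-3, 0.1910-2.0409i, 1.3090-5.2043i, 1.3090+5.2043i, 0.1910+2.0409i]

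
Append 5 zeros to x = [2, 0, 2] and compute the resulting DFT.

Original 3-point DFT: [4, 1.0000+1.7321i, 1.0000-1.7321i]
Zero-padded 8-point DFT provides frequency interpolation.

DFT_8([x, 0, ...]) = [4, 2-2i, 0, 2+2i, 4, 2-2i, 0, 2+2i]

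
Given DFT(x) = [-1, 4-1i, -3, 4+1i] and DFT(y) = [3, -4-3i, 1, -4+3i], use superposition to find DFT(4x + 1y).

By linearity: DFT(4x + 1y) = 4·DFT(x) + 1·DFT(y)
= 4·[-1, 4-1i, -3, 4+1i] + 1·[3, -4-3i, 1, -4+3i]

Computing element-wise:
Z[0] = 4·(-1) + 1·(3) = -1
Z[1] = 4·(4-1i) + 1·(-4-3i) = 12-7i
Z[2] = 4·(-3) + 1·(1) = -11
Z[3] = 4·(4+1i) + 1·(-4+3i) = 12+7i

DFT(4x + 1y) = 4·X + 1·Y = [-1, 12-7i, -11, 12+7i]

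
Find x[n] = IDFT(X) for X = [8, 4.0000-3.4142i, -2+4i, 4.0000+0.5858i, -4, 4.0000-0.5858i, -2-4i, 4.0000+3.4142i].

x[n] = (1/8) Σ(k=0 to 7) X[k] · e^(2πikn/8)

Computing each x[n]:
x[0] = 2
x[1] = 1
x[2] = 2
x[3] = 3
x[4] = -2
x[5] = 0
x[6] = 0
x[7] = 2

x = [2, 1, 2, 3, -2, 0, 0, 2]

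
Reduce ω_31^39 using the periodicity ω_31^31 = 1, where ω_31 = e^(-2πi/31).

Since ω_31^31 = 1, powers reduce modulo 31.
39 mod 31 = 8
So ω_31^39 = ω_31^8 = e^(-2πi·8/31)

ω_31^39 = ω_31^8 = -0.0506-0.9987i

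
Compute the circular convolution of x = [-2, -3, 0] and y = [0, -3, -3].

(x ⊛ y)[n] = Σ(m=0 to 2) x[m] · y[(n-m) mod 3]

Computing each output sample:
(x ⊛ y)[0] = 9
(x ⊛ y)[1] = 6
(x ⊛ y)[2] = 15

x ⊛ y = [9, 6, 15]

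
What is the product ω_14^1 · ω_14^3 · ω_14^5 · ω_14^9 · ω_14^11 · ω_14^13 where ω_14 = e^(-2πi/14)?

The primitive 14th roots of unity are ω_14^k for k coprime to 14: k ∈ {1, 3, 5, 9, 11, 13}
Their product equals the constant term of the cyclotomic polynomial Φ_14(x) up to sign.
For n ≥ 3, the product of all primitive nth roots of unity is 1. (For n=1 it is 1; for n=2 it is -1.)

1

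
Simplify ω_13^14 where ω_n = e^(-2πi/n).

Since ω_13^13 = 1, powers reduce modulo 13.
14 mod 13 = 1
So ω_13^14 = ω_13^1 = e^(-2πi·1/13)

ω_13^14 = ω_13^1 = 0.8855-0.4647i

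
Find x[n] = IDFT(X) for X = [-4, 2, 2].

x[n] = (1/3) Σ(k=0 to 2) X[k] · e^(2πikn/3)

Computing each x[n]:
x[0] = 0
x[1] = -2
x[2] = -2

x = [0, -2, -2]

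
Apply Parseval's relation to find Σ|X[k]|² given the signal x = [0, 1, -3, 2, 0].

Parseval: Σ|x[n]|² = (1/N)Σ|X[k]|², so Σ|X[k]|² = N·Σ|x[n]|² = 5·14.0000

Σ|X[k]|² = N·Σ|x[n]|² = 5·14.0000 = 70.0000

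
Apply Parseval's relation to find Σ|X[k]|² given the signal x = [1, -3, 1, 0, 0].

Parseval: Σ|x[n]|² = (1/N)Σ|X[k]|², so Σ|X[k]|² = N·Σ|x[n]|² = 5·11.0000

Σ|X[k]|² = N·Σ|x[n]|² = 5·11.0000 = 55.0000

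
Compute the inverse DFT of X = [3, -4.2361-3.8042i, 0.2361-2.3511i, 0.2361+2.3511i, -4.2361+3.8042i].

x[n] = (1/5) Σ(k=0 to 4) X[k] · e^(2πikn/5)

Computing each x[n]:
x[0] = -1
x[1] = 2
x[2] = 2
x[3] = 2
x[4] = -2

x = [-1, 2, 2, 2, -2]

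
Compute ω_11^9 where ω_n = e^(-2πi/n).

ω_11^9 = e^(-2πi·9/11)
= cos(-2π·9/11) + i·sin(-2π·9/11)
= cos(-18π/11) + i·sin(-18π/11)

ω_11^9 = cos(-18π/11) + i·sin(-18π/11) = 0.4154+0.9096i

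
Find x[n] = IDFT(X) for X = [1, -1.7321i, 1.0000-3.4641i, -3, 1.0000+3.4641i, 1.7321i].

x[n] = (1/6) Σ(k=0 to 5) X[k] · e^(2πikn/6)

Computing each x[n]:
x[0] = 0
x[1] = 2
x[2] = -1
x[3] = 1
x[4] = 0
x[5] = -1

x = [0, 2, -1, 1, 0, -1]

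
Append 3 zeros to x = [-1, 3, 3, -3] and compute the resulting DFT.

Original 4-point DFT: [2, -4-6i, 2, -4+6i]
Zero-padded 7-point DFT provides frequency interpolation.

DFT_7([x, 0, ...]) = [2, 2.9058-3.9686i, -6.2409-3.9686i, -1.1649+3.9686i, -1.1649-3.9686i, -6.2409+3.9686i, 2.9058+3.9686i]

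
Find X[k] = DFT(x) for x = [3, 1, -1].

X[k] = Σ(n=0 to 2) x[n] · ω_3^(nk)
where ω_3 = e^(-2πi/3)

Computing each X[k]:
X[0] = 3
X[1] = 3.0000-1.7321i
X[2] = 3.0000+1.7321i

X = [3, 3.0000-1.7321i, 3.0000+1.7321i]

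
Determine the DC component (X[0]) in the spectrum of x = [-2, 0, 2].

X[0] = Σ(n=0 to 2) x[n] · ω_3^0 = Σ x[n]
= (-2) + (0) + (2)

X[0] = 0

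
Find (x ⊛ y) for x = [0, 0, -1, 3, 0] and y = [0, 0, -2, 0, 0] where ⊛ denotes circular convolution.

(x ⊛ y)[n] = Σ(m=0 to 4) x[m] · y[(n-m) mod 5]

Computing each output sample:
(x ⊛ y)[0] = -6
(x ⊛ y)[1] = 0
(x ⊛ y)[2] = 0
(x ⊛ y)[3] = 0
(x ⊛ y)[4] = 2

x ⊛ y = [-6, 0, 0, 0, 2]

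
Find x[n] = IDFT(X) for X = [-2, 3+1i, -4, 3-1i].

x[n] = (1/4) Σ(k=0 to 3) X[k] · e^(2πikn/4)

Computing each x[n]:
x[0] = 0
x[1] = 0
x[2] = -3
x[3] = 1

x = [0, 0, -3, 1]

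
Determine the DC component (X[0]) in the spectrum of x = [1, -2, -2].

X[0] = Σ(n=0 to 2) x[n] · ω_3^0 = Σ x[n]
= (1) + (-2) + (-2)

X[0] = -3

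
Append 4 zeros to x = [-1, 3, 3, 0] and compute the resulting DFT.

Original 4-point DFT: [5, -4-3i, -1, -4+3i]
Zero-padded 8-point DFT provides frequency interpolation.

DFT_8([x, 0, ...]) = [5, 1.1213-5.1213i, -4-3i, -3.1213+0.8787i, -1, -3.1213-0.8787i, -4+3i, 1.1213+5.1213i]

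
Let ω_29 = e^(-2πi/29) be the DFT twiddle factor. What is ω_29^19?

ω_29^19 = e^(-2πi·19/29)
= cos(-2π·19/29) + i·sin(-2π·19/29)
= cos(-38π/29) + i·sin(-38π/29)

ω_29^19 = cos(-38π/29) + i·sin(-38π/29) = -0.5612+0.8277i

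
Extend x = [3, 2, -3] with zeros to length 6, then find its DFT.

Original 3-point DFT: [2, 3.5000-4.3301i, 3.5000+4.3301i]
Zero-padded 6-point DFT provides frequency interpolation.

DFT_6([x, 0, ...]) = [2, 5.5000+0.8660i, 3.5000-4.3301i, -2, 3.5000+4.3301i, 5.5000-0.8660i]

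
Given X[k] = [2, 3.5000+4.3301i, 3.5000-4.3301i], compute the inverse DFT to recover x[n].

x[n] = (1/3) Σ(k=0 to 2) X[k] · e^(2πikn/3)

Computing each x[n]:
x[0] = 3
x[1] = -3
x[2] = 2

x = [3, -3, 2]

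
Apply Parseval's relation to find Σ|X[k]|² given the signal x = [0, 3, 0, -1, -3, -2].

Parseval: Σ|x[n]|² = (1/N)Σ|X[k]|², so Σ|X[k]|² = N·Σ|x[n]|² = 6·23.0000

Σ|X[k]|² = N·Σ|x[n]|² = 6·23.0000 = 138.0000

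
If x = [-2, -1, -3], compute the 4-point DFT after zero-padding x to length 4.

Original 3-point DFT: [-6, -1.7321i, 1.7321i]
Zero-padded 4-point DFT provides frequency interpolation.

DFT_4([x, 0, ...]) = [-6, 1+1i, -4, 1-1i]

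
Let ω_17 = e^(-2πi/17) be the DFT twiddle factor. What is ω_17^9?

ω_17^9 = e^(-2πi·9/17)
= cos(-2π·9/17) + i·sin(-2π·9/17)
= cos(-18π/17) + i·sin(-18π/17)

ω_17^9 = cos(-18π/17) + i·sin(-18π/17) = -0.9830+0.1837i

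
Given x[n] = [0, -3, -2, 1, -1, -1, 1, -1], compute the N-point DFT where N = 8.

X[k] = Σ(n=0 to 7) x[n] · ω_8^(nk)
where ω_8 = e^(-2πi/8)

Computing each X[k]:
X[0] = -6
X[1] = -1.8284+3.0000i
X[2] = 4i
X[3] = 3.8284-3.0000i
X[4] = 2
X[5] = 3.8284+3.0000i
X[6] = -4i
X[7] = -1.8284-3.0000i

X = [-6, -1.8284+3.0000i, 4i, 3.8284-3.0000i, 2, 3.8284+3.0000i, -4i, -1.8284-3.0000i]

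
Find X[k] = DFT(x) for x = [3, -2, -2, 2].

X[k] = Σ(n=0 to 3) x[n] · ω_4^(nk)
where ω_4 = e^(-2πi/4)

Computing each X[k]:
X[0] = 1
X[1] = 5+4i
X[2] = 1
X[3] = 5-4i

X = [1, 5+4i, 1, 5-4i]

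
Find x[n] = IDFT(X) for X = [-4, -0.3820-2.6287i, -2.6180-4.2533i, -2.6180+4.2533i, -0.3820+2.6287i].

x[n] = (1/5) Σ(k=0 to 4) X[k] · e^(2πikn/5)

Computing each x[n]:
x[0] = -2
x[1] = 2
x[2] = -2
x[3] = 0
x[4] = -2

x = [-2, 2, -2, 0, -2]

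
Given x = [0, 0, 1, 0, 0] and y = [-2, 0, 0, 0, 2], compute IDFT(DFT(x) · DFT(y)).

(x ⊛ y)[n] = Σ(m=0 to 4) x[m] · y[(n-m) mod 5]

Computing each output sample:
(x ⊛ y)[0] = 0
(x ⊛ y)[1] = 2
(x ⊛ y)[2] = -2
(x ⊛ y)[3] = 0
(x ⊛ y)[4] = 0

x ⊛ y = [0, 2, -2, 0, 0]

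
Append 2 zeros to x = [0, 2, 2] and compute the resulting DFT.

Original 3-point DFT: [4, -2, -2]
Zero-padded 5-point DFT provides frequency interpolation.

DFT_5([x, 0, ...]) = [4, -1.0000-3.0777i, -1.0000+0.7265i, -1.0000-0.7265i, -1.0000+3.0777i]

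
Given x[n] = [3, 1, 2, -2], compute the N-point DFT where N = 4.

X[k] = Σ(n=0 to 3) x[n] · ω_4^(nk)
where ω_4 = e^(-2πi/4)

Computing each X[k]:
X[0] = 4
X[1] = 1-3i
X[2] = 6
X[3] = 1+3i

X = [4, 1-3i, 6, 1+3i]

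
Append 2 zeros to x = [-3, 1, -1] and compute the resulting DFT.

Original 3-point DFT: [-3, -3.0000-1.7321i, -3.0000+1.7321i]
Zero-padded 5-point DFT provides frequency interpolation.

DFT_5([x, 0, ...]) = [-3, -1.8820-0.3633i, -4.1180-1.5388i, -4.1180+1.5388i, -1.8820+0.3633i]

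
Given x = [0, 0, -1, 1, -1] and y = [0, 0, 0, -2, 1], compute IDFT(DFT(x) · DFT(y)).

(x ⊛ y)[n] = Σ(m=0 to 4) x[m] · y[(n-m) mod 5]

Computing each output sample:
(x ⊛ y)[0] = 2
(x ⊛ y)[1] = -3
(x ⊛ y)[2] = 3
(x ⊛ y)[3] = -1
(x ⊛ y)[4] = 0

x ⊛ y = [2, -3, 3, -1, 0]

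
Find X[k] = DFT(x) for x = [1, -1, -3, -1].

X[k] = Σ(n=0 to 3) x[n] · ω_4^(nk)
where ω_4 = e^(-2πi/4)

Computing each X[k]:
X[0] = -4
X[1] = 4
X[2] = 0
X[3] = 4

X = [-4, 4, 0, 4]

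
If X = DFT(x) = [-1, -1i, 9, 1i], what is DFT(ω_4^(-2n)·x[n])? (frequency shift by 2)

Modulation property: DFT(ω_4^(-2n)·x[n]) = X[(k-2) mod 4], so circularly shift X by 2 positions.

X[k-2] = [9, 1i, -1, -1i]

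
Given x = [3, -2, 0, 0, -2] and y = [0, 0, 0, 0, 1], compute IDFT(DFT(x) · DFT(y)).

(x ⊛ y)[n] = Σ(m=0 to 4) x[m] · y[(n-m) mod 5]

Computing each output sample:
(x ⊛ y)[0] = -2
(x ⊛ y)[1] = 0
(x ⊛ y)[2] = 0
(x ⊛ y)[3] = -2
(x ⊛ y)[4] = 3

x ⊛ y = [-2, 0, 0, -2, 3]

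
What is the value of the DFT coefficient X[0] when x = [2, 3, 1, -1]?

X[0] = Σ(n=0 to 3) x[n] · ω_4^0 = Σ x[n]
= (2) + (3) + (1) + (-1)

X[0] = 5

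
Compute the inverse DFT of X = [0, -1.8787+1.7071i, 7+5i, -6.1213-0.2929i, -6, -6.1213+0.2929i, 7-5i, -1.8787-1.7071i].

x[n] = (1/8) Σ(k=0 to 7) X[k] · e^(2πikn/8)

Computing each x[n]:
x[0] = -1
x[1] = 0
x[2] = -3
x[3] = 1
x[4] = 3
x[5] = -1
x[6] = -2
x[7] = 3

x = [-1, 0, -3, 1, 3, -1, -2, 3]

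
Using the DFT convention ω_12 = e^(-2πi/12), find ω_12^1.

ω_12^1 = e^(-2πi·1/12)
= cos(-2π·1/12) + i·sin(-2π·1/12)
= cos(-2π/12) + i·sin(-2π/12)

ω_12^1 = cos(-2π/12) + i·sin(-2π/12) = 0.8660-0.5000i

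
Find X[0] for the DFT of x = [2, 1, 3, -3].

X[0] = Σ(n=0 to 3) x[n] · ω_4^0 = Σ x[n]
= (2) + (1) + (3) + (-3)

X[0] = 3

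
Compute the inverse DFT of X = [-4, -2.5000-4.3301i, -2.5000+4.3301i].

x[n] = (1/3) Σ(k=0 to 2) X[k] · e^(2πikn/3)

Computing each x[n]:
x[0] = -3
x[1] = 2
x[2] = -3

x = [-3, 2, -3]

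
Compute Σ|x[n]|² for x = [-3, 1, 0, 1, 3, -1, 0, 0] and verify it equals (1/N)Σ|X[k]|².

Time domain:
Σ|x[n]|² = |-3|² + |1|² + |0|² + |1|² + |3|² + |-1|² + |0|² + |0|² = 21.0000

Frequency domain:
(1/8)Σ|X[k]|² = (1/8)(|1|² + |-5.2929-2.1213i|² + |1i|² + |-6.7071-2.1213i|² + |-1|² + |-6.7071+2.1213i|² + |-1i|² + |-5.2929+2.1213i|²) = (1/8)·168.0000 = 21.0000

Both sides agree, confirming Parseval's theorem.

Σ|x[n]|² = (1/N)Σ|X[k]|² = 21.0000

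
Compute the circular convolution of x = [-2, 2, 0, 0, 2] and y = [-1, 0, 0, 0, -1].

(x ⊛ y)[n] = Σ(m=0 to 4) x[m] · y[(n-m) mod 5]

Computing each output sample:
(x ⊛ y)[0] = 0
(x ⊛ y)[1] = -2
(x ⊛ y)[2] = 0
(x ⊛ y)[3] = -2
(x ⊛ y)[4] = 0

x ⊛ y = [0, -2, 0, -2, 0]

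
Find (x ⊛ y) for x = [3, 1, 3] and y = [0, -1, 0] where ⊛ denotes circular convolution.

(x ⊛ y)[n] = Σ(m=0 to 2) x[m] · y[(n-m) mod 3]

Computing each output sample:
(x ⊛ y)[0] = -3
(x ⊛ y)[1] = -3
(x ⊛ y)[2] = -1

x ⊛ y = [-3, -3, -1]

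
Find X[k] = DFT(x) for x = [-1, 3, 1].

X[k] = Σ(n=0 to 2) x[n] · ω_3^(nk)
where ω_3 = e^(-2πi/3)

Computing each X[k]:
X[0] = 3
X[1] = -3.0000-1.7321i
X[2] = -3.0000+1.7321i

X = [3, -3.0000-1.7321i, -3.0000+1.7321i]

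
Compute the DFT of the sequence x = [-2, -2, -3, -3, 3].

X[k] = Σ(n=0 to 4) x[n] · ω_5^(nk)
where ω_5 = e^(-2πi/5)

Computing each X[k]:
X[0] = -7
X[1] = 3.1631+4.7553i
X[2] = -4.6631+2.9389i
X[3] = -4.6631-2.9389i
X[4] = 3.1631-4.7553i

X = [-7, 3.1631+4.7553i, -4.6631+2.9389i, -4.6631-2.9389i, 3.1631-4.7553i]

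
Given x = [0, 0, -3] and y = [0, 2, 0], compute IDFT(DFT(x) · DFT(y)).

(x ⊛ y)[n] = Σ(m=0 to 2) x[m] · y[(n-m) mod 3]

Computing each output sample:
(x ⊛ y)[0] = -6
(x ⊛ y)[1] = 0
(x ⊛ y)[2] = 0

x ⊛ y = [-6, 0, 0]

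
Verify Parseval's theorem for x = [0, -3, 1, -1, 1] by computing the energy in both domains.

Time domain:
Σ|x[n]|² = |0|² + |-3|² + |1|² + |-1|² + |1|² = 12.0000

Frequency domain:
(1/5)Σ|X[k]|² = (1/5)(|-2|² + |-0.6180+2.6287i|² + |1.6180+4.2533i|² + |1.6180-4.2533i|² + |-0.6180-2.6287i|²) = (1/5)·60.0000 = 12.0000

Both sides agree, confirming Parseval's theorem.

Σ|x[n]|² = (1/N)Σ|X[k]|² = 12.0000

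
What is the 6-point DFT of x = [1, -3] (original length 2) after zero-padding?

Original 2-point DFT: [-2, 4]
Zero-padded 6-point DFT provides frequency interpolation.

DFT_6([x, 0, ...]) = [-2, -0.5000+2.5981i, 2.5000+2.5981i, 4, 2.5000-2.5981i, -0.5000-2.5981i]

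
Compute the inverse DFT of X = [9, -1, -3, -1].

x[n] = (1/4) Σ(k=0 to 3) X[k] · e^(2πikn/4)

Computing each x[n]:
x[0] = 1
x[1] = 3
x[2] = 2
x[3] = 3

x = [1, 3, 2, 3]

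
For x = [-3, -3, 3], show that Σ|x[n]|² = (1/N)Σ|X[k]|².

Time domain:
Σ|x[n]|² = |-3|² + |-3|² + |3|² = 27.0000

Frequency domain:
(1/3)Σ|X[k]|² = (1/3)(|-3|² + |-3.0000+5.1962i|² + |-3.0000-5.1962i|²) = (1/3)·81.0000 = 27.0000

Both sides agree, confirming Parseval's theorem.

Σ|x[n]|² = (1/N)Σ|X[k]|² = 27.0000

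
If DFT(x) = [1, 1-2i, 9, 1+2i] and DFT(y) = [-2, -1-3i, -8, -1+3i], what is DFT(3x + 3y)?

By linearity: DFT(3x + 3y) = 3·DFT(x) + 3·DFT(y)
= 3·[1, 1-2i, 9, 1+2i] + 3·[-2, -1-3i, -8, -1+3i]

Computing element-wise:
Z[0] = 3·(1) + 3·(-2) = -3
Z[1] = 3·(1-2i) + 3·(-1-3i) = -15i
Z[2] = 3·(9) + 3·(-8) = 3
Z[3] = 3·(1+2i) + 3·(-1+3i) = 15i

DFT(3x + 3y) = 3·X + 3·Y = [-3, -15i, 3, 15i]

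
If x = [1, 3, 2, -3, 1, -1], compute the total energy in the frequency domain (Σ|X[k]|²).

Parseval: Σ|x[n]|² = (1/N)Σ|X[k]|², so Σ|X[k]|² = N·Σ|x[n]|² = 6·25.0000

Σ|X[k]|² = N·Σ|x[n]|² = 6·25.0000 = 150.0000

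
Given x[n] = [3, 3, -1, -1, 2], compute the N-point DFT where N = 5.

X[k] = Σ(n=0 to 4) x[n] · ω_5^(nk)
where ω_5 = e^(-2πi/5)

Computing each X[k]:
X[0] = 6
X[1] = 6.1631-0.9511i
X[2] = -1.6631-0.5878i
X[3] = -1.6631+0.5878i
X[4] = 6.1631+0.9511i

X = [6, 6.1631-0.9511i, -1.6631-0.5878i, -1.6631+0.5878i, 6.1631+0.9511i]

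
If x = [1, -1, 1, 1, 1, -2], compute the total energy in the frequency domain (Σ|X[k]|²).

Parseval: Σ|x[n]|² = (1/N)Σ|X[k]|², so Σ|X[k]|² = N·Σ|x[n]|² = 6·9.0000

Σ|X[k]|² = N·Σ|x[n]|² = 6·9.0000 = 54.0000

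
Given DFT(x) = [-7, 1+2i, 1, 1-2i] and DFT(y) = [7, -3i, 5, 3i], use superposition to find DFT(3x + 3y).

By linearity: DFT(3x + 3y) = 3·DFT(x) + 3·DFT(y)
= 3·[-7, 1+2i, 1, 1-2i] + 3·[7, -3i, 5, 3i]

Computing element-wise:
Z[0] = 3·(-7) + 3·(7) = 0
Z[1] = 3·(1+2i) + 3·(-3i) = 3-3i
Z[2] = 3·(1) + 3·(5) = 18
Z[3] = 3·(1-2i) + 3·(3i) = 3+3i

DFT(3x + 3y) = 3·X + 3·Y = [0, 3-3i, 18, 3+3i]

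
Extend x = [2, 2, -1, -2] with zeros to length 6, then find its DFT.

Original 4-point DFT: [1, 3-4i, 1, 3+4i]
Zero-padded 6-point DFT provides frequency interpolation.

DFT_6([x, 0, ...]) = [1, 5.5000-0.8660i, -0.5000-2.5981i, 1, -0.5000+2.5981i, 5.5000+0.8660i]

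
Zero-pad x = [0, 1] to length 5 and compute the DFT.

Original 2-point DFT: [1, -1]
Zero-padded 5-point DFT provides frequency interpolation.

DFT_5([x, 0, ...]) = [1, 0.3090-0.9511i, -0.8090-0.5878i, -0.8090+0.5878i, 0.3090+0.9511i]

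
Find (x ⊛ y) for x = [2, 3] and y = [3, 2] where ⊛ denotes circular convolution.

(x ⊛ y)[n] = Σ(m=0 to 1) x[m] · y[(n-m) mod 2]

Computing each output sample:
(x ⊛ y)[0] = 12
(x ⊛ y)[1] = 13

x ⊛ y = [12, 13]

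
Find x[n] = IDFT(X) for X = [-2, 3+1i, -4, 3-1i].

x[n] = (1/4) Σ(k=0 to 3) X[k] · e^(2πikn/4)

Computing each x[n]:
x[0] = 0
x[1] = 0
x[2] = -3
x[3] = 1

x = [0, 0, -3, 1]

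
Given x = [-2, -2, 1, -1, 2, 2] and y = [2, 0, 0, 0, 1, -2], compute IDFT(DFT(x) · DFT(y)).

(x ⊛ y)[n] = Σ(m=0 to 5) x[m] · y[(n-m) mod 6]

Computing each output sample:
(x ⊛ y)[0] = 1
(x ⊛ y)[1] = -7
(x ⊛ y)[2] = 6
(x ⊛ y)[3] = -4
(x ⊛ y)[4] = -2
(x ⊛ y)[5] = 6

x ⊛ y = [1, -7, 6, -4, -2, 6]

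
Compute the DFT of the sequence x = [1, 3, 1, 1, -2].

X[k] = Σ(n=0 to 4) x[n] · ω_5^(nk)
where ω_5 = e^(-2πi/5)

Computing each X[k]:
X[0] = 4
X[1] = -0.3090-4.7553i
X[2] = 0.8090-2.9389i
X[3] = 0.8090+2.9389i
X[4] = -0.3090+4.7553i

X = [4, -0.3090-4.7553i, 0.8090-2.9389i, 0.8090+2.9389i, -0.3090+4.7553i]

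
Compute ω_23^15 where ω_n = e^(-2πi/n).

ω_23^15 = e^(-2πi·15/23)
= cos(-2π·15/23) + i·sin(-2π·15/23)
= cos(-30π/23) + i·sin(-30π/23)

ω_23^15 = cos(-30π/23) + i·sin(-30π/23) = -0.5767+0.8170i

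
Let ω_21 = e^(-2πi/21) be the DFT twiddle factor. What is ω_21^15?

ω_21^15 = e^(-2πi·15/21)
= cos(-2π·15/21) + i·sin(-2π·15/21)
= cos(-30π/21) + i·sin(-30π/21)

ω_21^15 = cos(-30π/21) + i·sin(-30π/21) = -0.2225+0.9749i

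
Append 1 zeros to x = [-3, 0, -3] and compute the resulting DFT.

Original 3-point DFT: [-6, -1.5000-2.5981i, -1.5000+2.5981i]
Zero-padded 4-point DFT provides frequency interpolation.

DFT_4([x, 0, ...]) = [-6, 0, -6, 0]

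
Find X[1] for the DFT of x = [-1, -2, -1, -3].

X[1] = Σ(n=0 to 3) x[n] · ω_4^(1n) where ω_4 = e^(-2πi/4)
= (-1)·ω_4^0 + (-2)·ω_4^1 + (-1)·ω_4^2 + (-3)·ω_4^3

X[1] = -1i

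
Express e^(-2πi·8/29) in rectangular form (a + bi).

ω_29^8 = e^(-2πi·8/29)
= cos(-2π·8/29) + i·sin(-2π·8/29)
= cos(-16π/29) + i·sin(-16π/29)

ω_29^8 = cos(-16π/29) + i·sin(-16π/29) = -0.1618-0.9868i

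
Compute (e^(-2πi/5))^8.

Since ω_5^5 = 1, powers reduce modulo 5.
8 mod 5 = 3
So ω_5^8 = ω_5^3 = e^(-2πi·3/5)

ω_5^8 = ω_5^3 = -0.8090+0.5878i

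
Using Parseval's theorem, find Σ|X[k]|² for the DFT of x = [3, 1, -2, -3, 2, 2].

Parseval: Σ|x[n]|² = (1/N)Σ|X[k]|², so Σ|X[k]|² = N·Σ|x[n]|² = 6·31.0000

Σ|X[k]|² = N·Σ|x[n]|² = 6·31.0000 = 186.0000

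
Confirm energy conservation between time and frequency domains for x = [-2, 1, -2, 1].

Time domain:
Σ|x[n]|² = |-2|² + |1|² + |-2|² + |1|² = 10.0000

Frequency domain:
(1/4)Σ|X[k]|² = (1/4)(|-2|² + |0|² + |-6|² + |0|²) = (1/4)·40.0000 = 10.0000

Both sides agree, confirming Parseval's theorem.

Σ|x[n]|² = (1/N)Σ|X[k]|² = 10.0000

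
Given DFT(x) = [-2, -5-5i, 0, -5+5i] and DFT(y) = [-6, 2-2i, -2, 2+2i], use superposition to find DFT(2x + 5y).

By linearity: DFT(2x + 5y) = 2·DFT(x) + 5·DFT(y)
= 2·[-2, -5-5i, 0, -5+5i] + 5·[-6, 2-2i, -2, 2+2i]

Computing element-wise:
Z[0] = 2·(-2) + 5·(-6) = -34
Z[1] = 2·(-5-5i) + 5·(2-2i) = -20i
Z[2] = 2·(0) + 5·(-2) = -10
Z[3] = 2·(-5+5i) + 5·(2+2i) = 20i

DFT(2x + 5y) = 2·X + 5·Y = [-34, -20i, -10, 20i]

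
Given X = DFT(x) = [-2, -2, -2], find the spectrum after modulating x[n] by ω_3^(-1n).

Modulation property: DFT(ω_3^(-1n)·x[n]) = X[(k-1) mod 3], so circularly shift X by 1 positions.

X[k-1] = [-2, -2, -2]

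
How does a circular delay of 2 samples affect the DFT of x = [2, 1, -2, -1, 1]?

Time shift by 2: X_shifted[k] = ω_5^(2k) · X[k]
Shifted x = [-1, 1, 2, 1, -2]

DFT(x[n-2]) = [1, -3.7361-3.4410i, 0.7361-0.8123i, 0.7361+0.8123i, -3.7361+3.4410i]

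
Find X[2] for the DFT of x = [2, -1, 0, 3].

X[2] = Σ(n=0 to 3) x[n] · ω_4^(2n) where ω_4 = e^(-2πi/4)
= (2)·ω_4^0 + (-1)·ω_4^2 + (0)·ω_4^4 + (3)·ω_4^6

X[2] = 0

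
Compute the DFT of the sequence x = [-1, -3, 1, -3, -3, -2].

X[k] = Σ(n=0 to 5) x[n] · ω_6^(nk)
where ω_6 = e^(-2πi/6)

Computing each X[k]:
X[0] = -11
X[1] = 0.5000-2.5981i
X[2] = -0.5000+4.3301i
X[3] = 5
X[4] = -0.5000-4.3301i
X[5] = 0.5000+2.5981i

X = [-11, 0.5000-2.5981i, -0.5000+4.3301i, 5, -0.5000-4.3301i, 0.5000+2.5981i]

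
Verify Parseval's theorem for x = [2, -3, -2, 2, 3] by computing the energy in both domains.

Time domain:
Σ|x[n]|² = |2|² + |-3|² + |-2|² + |2|² + |3|² = 30.0000

Frequency domain:
(1/5)Σ|X[k]|² = (1/5)(|2|² + |2.0000+8.0575i|² + |2.0000-0.2775i|² + |2.0000+0.2775i|² + |2.0000-8.0575i|²) = (1/5)·150.0000 = 30.0000

Both sides agree, confirming Parseval's theorem.

Σ|x[n]|² = (1/N)Σ|X[k]|² = 30.0000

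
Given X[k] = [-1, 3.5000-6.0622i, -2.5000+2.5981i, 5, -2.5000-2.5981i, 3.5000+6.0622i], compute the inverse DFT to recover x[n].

x[n] = (1/6) Σ(k=0 to 5) X[k] · e^(2πikn/6)

Computing each x[n]:
x[0] = 1
x[1] = 1
x[2] = 3
x[3] = -3
x[4] = -2
x[5] = -1

x = [1, 1, 3, -3, -2, -1]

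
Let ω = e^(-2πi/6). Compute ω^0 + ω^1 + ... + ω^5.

Sum of all nth roots of unity equals 0 for n > 1 (geometric series with r ≠ 1).

0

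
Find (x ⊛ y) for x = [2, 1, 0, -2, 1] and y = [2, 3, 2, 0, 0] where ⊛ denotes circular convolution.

(x ⊛ y)[n] = Σ(m=0 to 4) x[m] · y[(n-m) mod 5]

Computing each output sample:
(x ⊛ y)[0] = 3
(x ⊛ y)[1] = 10
(x ⊛ y)[2] = 7
(x ⊛ y)[3] = -2
(x ⊛ y)[4] = -4

x ⊛ y = [3, 10, 7, -2, -4]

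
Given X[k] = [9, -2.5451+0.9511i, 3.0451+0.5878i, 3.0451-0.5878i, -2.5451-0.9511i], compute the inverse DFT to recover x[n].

x[n] = (1/5) Σ(k=0 to 4) X[k] · e^(2πikn/5)

Computing each x[n]:
x[0] = 2
x[1] = 0
x[2] = 3
x[3] = 3
x[4] = 1

x = [2, 0, 3, 3, 1]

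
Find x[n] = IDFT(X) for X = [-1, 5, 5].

x[n] = (1/3) Σ(k=0 to 2) X[k] · e^(2πikn/3)

Computing each x[n]:
x[0] = 3
x[1] = -2
x[2] = -2

x = [3, -2, -2]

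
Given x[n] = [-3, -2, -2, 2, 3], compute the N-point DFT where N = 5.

X[k] = Σ(n=0 to 4) x[n] · ω_5^(nk)
where ω_5 = e^(-2πi/5)

Computing each X[k]:
X[0] = -2
X[1] = -2.6910+7.1064i
X[2] = -3.8090-0.8653i
X[3] = -3.8090+0.8653i
X[4] = -2.6910-7.1064i

X = [-2, -2.6910+7.1064i, -3.8090-0.8653i, -3.8090+0.8653i, -2.6910-7.1064i]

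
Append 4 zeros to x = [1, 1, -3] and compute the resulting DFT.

Original 3-point DFT: [-1, 2.0000-3.4641i, 2.0000+3.4641i]
Zero-padded 7-point DFT provides frequency interpolation.

DFT_7([x, 0, ...]) = [-1, 2.2911+2.1430i, 3.4804-2.2766i, -1.7714-2.7794i, -1.7714+2.7794i, 3.4804+2.2766i, 2.2911-2.1430i]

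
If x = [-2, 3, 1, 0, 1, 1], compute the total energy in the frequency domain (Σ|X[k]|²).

Parseval: Σ|x[n]|² = (1/N)Σ|X[k]|², so Σ|X[k]|² = N·Σ|x[n]|² = 6·16.0000

Σ|X[k]|² = N·Σ|x[n]|² = 6·16.0000 = 96.0000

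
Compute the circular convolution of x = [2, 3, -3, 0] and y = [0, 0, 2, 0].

(x ⊛ y)[n] = Σ(m=0 to 3) x[m] · y[(n-m) mod 4]

Computing each output sample:
(x ⊛ y)[0] = -6
(x ⊛ y)[1] = 0
(x ⊛ y)[2] = 4
(x ⊛ y)[3] = 6

x ⊛ y = [-6, 0, 4, 6]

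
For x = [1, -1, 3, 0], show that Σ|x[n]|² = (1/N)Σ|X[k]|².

Time domain:
Σ|x[n]|² = |1|² + |-1|² + |3|² + |0|² = 11.0000

Frequency domain:
(1/4)Σ|X[k]|² = (1/4)(|3|² + |-2+1i|² + |5|² + |-2-1i|²) = (1/4)·44.0000 = 11.0000

Both sides agree, confirming Parseval's theorem.

Σ|x[n]|² = (1/N)Σ|X[k]|² = 11.0000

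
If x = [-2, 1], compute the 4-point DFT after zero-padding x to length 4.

Original 2-point DFT: [-1, -3]
Zero-padded 4-point DFT provides frequency interpolation.

DFT_4([x, 0, ...]) = [-1, -2-1i, -3, -2+1i]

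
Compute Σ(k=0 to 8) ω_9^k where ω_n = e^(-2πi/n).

Sum of all nth roots of unity equals 0 for n > 1 (geometric series with r ≠ 1).

0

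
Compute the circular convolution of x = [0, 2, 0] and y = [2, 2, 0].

(x ⊛ y)[n] = Σ(m=0 to 2) x[m] · y[(n-m) mod 3]

Computing each output sample:
(x ⊛ y)[0] = 0
(x ⊛ y)[1] = 4
(x ⊛ y)[2] = 4

x ⊛ y = [0, 4, 4]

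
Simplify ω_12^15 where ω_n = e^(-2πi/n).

Since ω_12^12 = 1, powers reduce modulo 12.
15 mod 12 = 3
So ω_12^15 = ω_12^3 = e^(-2πi·3/12)

ω_12^15 = ω_12^3 = -1i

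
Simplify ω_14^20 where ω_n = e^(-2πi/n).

Since ω_14^14 = 1, powers reduce modulo 14.
20 mod 14 = 6
So ω_14^20 = ω_14^6 = e^(-2πi·6/14)

ω_14^20 = ω_14^6 = -0.9010-0.4339i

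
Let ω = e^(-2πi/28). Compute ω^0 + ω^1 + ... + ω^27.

Sum of all nth roots of unity equals 0 for n > 1 (geometric series with r ≠ 1).

0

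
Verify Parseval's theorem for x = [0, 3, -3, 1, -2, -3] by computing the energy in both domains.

Time domain:
Σ|x[n]|² = |0|² + |3|² + |-3|² + |1|² + |-2|² + |-3|² = 32.0000

Frequency domain:
(1/6)Σ|X[k]|² = (1/6)(|-4|² + |1.5000-4.3301i|² + |3.5000-6.0622i|² + |-6|² + |3.5000+6.0622i|² + |1.5000+4.3301i|²) = (1/6)·192.0000 = 32.0000

Both sides agree, confirming Parseval's theorem.

Σ|x[n]|² = (1/N)Σ|X[k]|² = 32.0000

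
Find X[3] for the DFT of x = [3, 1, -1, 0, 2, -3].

X[3] = Σ(n=0 to 5) x[n] · ω_6^(3n) where ω_6 = e^(-2πi/6)
= (3)·ω_6^0 + (1)·ω_6^3 + (-1)·ω_6^6 + (0)·ω_6^9 + (2)·ω_6^12 + (-3)·ω_6^15

X[3] = 6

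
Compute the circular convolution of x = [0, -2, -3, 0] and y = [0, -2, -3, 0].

(x ⊛ y)[n] = Σ(m=0 to 3) x[m] · y[(n-m) mod 4]

Computing each output sample:
(x ⊛ y)[0] = 9
(x ⊛ y)[1] = 0
(x ⊛ y)[2] = 4
(x ⊛ y)[3] = 12

x ⊛ y = [9, 0, 4, 12]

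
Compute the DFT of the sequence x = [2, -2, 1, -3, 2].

X[k] = Σ(n=0 to 4) x[n] · ω_5^(nk)
where ω_5 = e^(-2πi/5)

Computing each X[k]:
X[0] = 0
X[1] = 3.6180+1.4531i
X[2] = 1.3820+6.1554i
X[3] = 1.3820-6.1554i
X[4] = 3.6180-1.4531i

X = [0, 3.6180+1.4531i, 1.3820+6.1554i, 1.3820-6.1554i, 3.6180-1.4531i]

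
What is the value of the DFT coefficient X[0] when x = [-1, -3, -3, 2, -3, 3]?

X[0] = Σ(n=0 to 5) x[n] · ω_6^0 = Σ x[n]
= (-1) + (-3) + (-3) + (2) + (-3) + (3)

X[0] = -5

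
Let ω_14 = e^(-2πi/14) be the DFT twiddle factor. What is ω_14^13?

ω_14^13 = e^(-2πi·13/14)
= cos(-2π·13/14) + i·sin(-2π·13/14)
= cos(-26π/14) + i·sin(-26π/14)

ω_14^13 = cos(-26π/14) + i·sin(-26π/14) = 0.9010+0.4339i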